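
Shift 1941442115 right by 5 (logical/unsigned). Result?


0b1110011101110000000111001000011 >> 5 = 0b11100111011100000001110010 = 60670066

60670066


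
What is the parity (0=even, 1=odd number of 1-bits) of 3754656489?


0b11011111110010111000001011101001 has 19 ones => parity 1

1


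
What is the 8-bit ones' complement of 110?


110 ^ 255 = 145

145


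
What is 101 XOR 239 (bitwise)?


0b1100101 ^ 0b11101111 = 0b10001010 = 138

138


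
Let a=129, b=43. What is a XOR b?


129 ^ 43 = 170

170


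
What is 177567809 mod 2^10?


177567809 & 1023 = 65

65


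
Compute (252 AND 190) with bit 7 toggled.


Step 1: 252 & 190 = 188
Step 2: 188 ^ (1 << 7) = 188 ^ 128 = 60

60


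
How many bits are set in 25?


0b11001 has 3 set bits

3


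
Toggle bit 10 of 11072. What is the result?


11072 ^ (1 << 10) = 11072 ^ 1024 = 12096

12096


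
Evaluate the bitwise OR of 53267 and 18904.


0b1101000000010011 | 0b100100111011000 = 0b1101100111011011 = 55771

55771


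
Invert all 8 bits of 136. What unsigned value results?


136 ^ 255 = 119

119


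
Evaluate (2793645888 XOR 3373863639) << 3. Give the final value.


Step 1: 2793645888 ^ 3373863639 = 1872410007
Step 2: 1872410007 << 3 = 14979280056

14979280056


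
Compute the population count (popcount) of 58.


0b111010 has 4 set bits

4


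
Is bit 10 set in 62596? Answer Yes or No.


0b1111010010000100, bit 10 = 1. Yes

Yes


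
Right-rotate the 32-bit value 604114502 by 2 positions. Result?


Rotate 0b100100000000100000111001000110 right by 2 (32-bit) = 0b10001001000000001000001110010001 = 2298512273

2298512273


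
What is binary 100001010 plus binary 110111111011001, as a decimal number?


100001010 + 110111111011001 = 111000011100011 = 28899

28899


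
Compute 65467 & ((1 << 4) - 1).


65467 & 15 = 11

11


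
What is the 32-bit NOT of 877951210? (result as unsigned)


~0b110100010101000111100011101010 = 0b11001011101010111000011100010101 = 3417016085 (32-bit unsigned)

3417016085


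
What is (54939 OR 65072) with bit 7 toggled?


Step 1: 54939 | 65072 = 65211
Step 2: 65211 ^ (1 << 7) = 65211 ^ 128 = 65083

65083


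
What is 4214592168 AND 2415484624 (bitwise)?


0b11111011001101011001001010101000 & 0b10001111111110010101111011010000 = 0b10001011001100010001001010000000 = 2335249024

2335249024


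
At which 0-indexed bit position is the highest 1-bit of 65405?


0b1111111101111101. Highest set bit at position 15

15


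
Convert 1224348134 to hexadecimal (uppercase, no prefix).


1224348134 = 48FA11E6 hex

48FA11E6


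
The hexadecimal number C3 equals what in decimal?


C3 hex = 195 decimal

195


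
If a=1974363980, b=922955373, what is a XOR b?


1974363980 ^ 922955373 = 1118652705

1118652705


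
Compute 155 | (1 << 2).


155 | (1 << 2) = 155 | 4 = 159

159


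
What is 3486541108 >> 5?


0b11001111110100000110010100110100 >> 5 = 0b110011111101000001100101001 = 108954409

108954409


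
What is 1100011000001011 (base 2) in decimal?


1100011000001011 in decimal = 50699

50699


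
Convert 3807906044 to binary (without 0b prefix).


3807906044 = 11100010111110000000100011111100 in binary

11100010111110000000100011111100


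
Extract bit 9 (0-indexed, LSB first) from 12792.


0b11000111111000, position 9 = 0

0


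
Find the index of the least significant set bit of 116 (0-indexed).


0b1110100. Lowest set bit at position 2

2


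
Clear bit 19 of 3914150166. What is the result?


3914150166 & ~(1 << 19) = 3913625878

3913625878


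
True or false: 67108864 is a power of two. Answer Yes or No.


0b100000000000000000000000000. Only one bit set => Yes

Yes


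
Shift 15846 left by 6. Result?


0b11110111100110 << 6 = 0b11110111100110000000 = 1014144

1014144


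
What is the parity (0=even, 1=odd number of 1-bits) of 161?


0b10100001 has 3 ones => parity 1

1


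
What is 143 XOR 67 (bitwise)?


0b10001111 ^ 0b1000011 = 0b11001100 = 204

204


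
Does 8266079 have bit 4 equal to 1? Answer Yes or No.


0b11111100010000101011111, bit 4 = 1. Yes

Yes


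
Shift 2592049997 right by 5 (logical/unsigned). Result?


0b10011010011111111000101101001101 >> 5 = 0b100110100111111110001011010 = 81001562

81001562


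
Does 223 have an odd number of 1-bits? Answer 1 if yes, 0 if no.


0b11011111 has 7 ones => parity 1

1


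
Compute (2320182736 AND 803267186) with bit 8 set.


Step 1: 2320182736 & 803267186 = 171974736
Step 2: 171974736 | (1 << 8) = 171974736 | 256 = 171974992

171974992


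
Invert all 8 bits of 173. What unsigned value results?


173 ^ 255 = 82

82


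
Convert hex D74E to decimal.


D74E hex = 55118 decimal

55118


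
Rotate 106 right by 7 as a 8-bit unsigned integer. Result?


Rotate 0b1101010 right by 7 (8-bit) = 0b11010100 = 212

212


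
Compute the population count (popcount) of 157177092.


0b1001010111100101010100000100 has 12 set bits

12


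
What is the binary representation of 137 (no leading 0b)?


137 = 10001001 in binary

10001001


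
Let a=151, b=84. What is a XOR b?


151 ^ 84 = 195

195


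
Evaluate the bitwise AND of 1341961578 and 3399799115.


0b1001111111111001011010101101010 & 0b11001010101001001101000101001011 = 0b1001010101001001001000101001010 = 1252299082

1252299082


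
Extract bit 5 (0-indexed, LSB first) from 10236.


0b10011111111100, position 5 = 1

1


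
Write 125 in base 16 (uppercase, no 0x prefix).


125 = 7D hex

7D


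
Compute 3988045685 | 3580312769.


0b11101101101101001011111101110101 | 0b11010101011001110011110011000001 = 0b11111101111101111011111111110101 = 4260872181

4260872181


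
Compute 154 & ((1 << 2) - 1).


154 & 3 = 2

2


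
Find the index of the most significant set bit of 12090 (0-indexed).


0b10111100111010. Highest set bit at position 13

13


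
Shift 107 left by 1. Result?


0b1101011 << 1 = 0b11010110 = 214

214


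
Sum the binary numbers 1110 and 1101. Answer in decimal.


1110 + 1101 = 11011 = 27

27


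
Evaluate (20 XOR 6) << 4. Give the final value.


Step 1: 20 ^ 6 = 18
Step 2: 18 << 4 = 288

288


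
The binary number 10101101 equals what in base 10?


10101101 in decimal = 173

173


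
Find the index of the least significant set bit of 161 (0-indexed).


0b10100001. Lowest set bit at position 0

0


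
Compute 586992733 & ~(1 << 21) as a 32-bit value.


586992733 & ~(1 << 21) = 584895581

584895581


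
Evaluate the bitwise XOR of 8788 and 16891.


0b10001001010100 ^ 0b100000111111011 = 0b110001110101111 = 25519

25519


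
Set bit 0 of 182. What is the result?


182 | (1 << 0) = 182 | 1 = 183

183


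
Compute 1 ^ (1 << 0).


1 ^ (1 << 0) = 1 ^ 1 = 0

0


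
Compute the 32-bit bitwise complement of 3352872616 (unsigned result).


~0b11000111110110001100011010101000 = 0b111000001001110011100101010111 = 942094679 (32-bit unsigned)

942094679


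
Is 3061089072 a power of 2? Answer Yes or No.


0b10110110011101001000001100110000. Multiple bits set => No

No


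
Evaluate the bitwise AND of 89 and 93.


0b1011001 & 0b1011101 = 0b1011001 = 89

89


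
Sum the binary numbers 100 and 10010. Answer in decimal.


100 + 10010 = 10110 = 22

22


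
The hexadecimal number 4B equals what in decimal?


4B hex = 75 decimal

75


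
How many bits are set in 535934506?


0b11111111100011011011000101010 has 18 set bits

18


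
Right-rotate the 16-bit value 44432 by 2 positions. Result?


Rotate 0b1010110110010000 right by 2 (16-bit) = 0b10101101100100 = 11108

11108


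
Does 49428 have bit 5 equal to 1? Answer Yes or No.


0b1100000100010100, bit 5 = 0. No

No


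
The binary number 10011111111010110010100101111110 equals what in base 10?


10011111111010110010100101111110 in decimal = 2682988926

2682988926


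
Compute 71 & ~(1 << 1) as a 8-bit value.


71 & ~(1 << 1) = 69

69


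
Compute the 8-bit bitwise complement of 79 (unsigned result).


~0b1001111 = 0b10110000 = 176 (8-bit unsigned)

176


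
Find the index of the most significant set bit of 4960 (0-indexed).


0b1001101100000. Highest set bit at position 12

12


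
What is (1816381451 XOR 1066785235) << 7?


Step 1: 1816381451 ^ 1066785235 = 1406538200
Step 2: 1406538200 << 7 = 180036889600

180036889600


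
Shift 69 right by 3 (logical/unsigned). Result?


0b1000101 >> 3 = 0b1000 = 8

8


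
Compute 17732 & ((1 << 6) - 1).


17732 & 63 = 4

4


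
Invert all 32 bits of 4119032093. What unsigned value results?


4119032093 ^ 4294967295 = 175935202

175935202


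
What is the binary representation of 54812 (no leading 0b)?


54812 = 1101011000011100 in binary

1101011000011100


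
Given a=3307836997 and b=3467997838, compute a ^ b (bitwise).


3307836997 ^ 3467997838 = 194831563

194831563


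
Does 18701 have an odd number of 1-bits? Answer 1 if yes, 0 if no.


0b100100100001101 has 6 ones => parity 0

0


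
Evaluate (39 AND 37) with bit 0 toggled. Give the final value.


Step 1: 39 & 37 = 37
Step 2: 37 ^ (1 << 0) = 37 ^ 1 = 36

36


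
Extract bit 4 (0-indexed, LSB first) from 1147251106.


0b1000100011000011010100110100010, position 4 = 0

0


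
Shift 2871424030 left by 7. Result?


0b10101011001001100111010000011110 << 7 = 0b101010110010011001110100000111100000000 = 367542275840

367542275840


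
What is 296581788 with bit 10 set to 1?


296581788 | (1 << 10) = 296581788 | 1024 = 296582812

296582812


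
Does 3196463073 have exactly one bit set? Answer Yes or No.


0b10111110100001100010011111100001. Multiple bits set => No

No


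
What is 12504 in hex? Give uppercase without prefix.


12504 = 30D8 hex

30D8


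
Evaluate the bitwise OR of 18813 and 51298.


0b100100101111101 | 0b1100100001100010 = 0b1100100101111111 = 51583

51583


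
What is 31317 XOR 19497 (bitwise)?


0b111101001010101 ^ 0b100110000101001 = 0b11011001111100 = 13948

13948


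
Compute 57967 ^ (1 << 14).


57967 ^ (1 << 14) = 57967 ^ 16384 = 41583

41583


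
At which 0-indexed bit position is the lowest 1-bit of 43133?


0b1010100001111101. Lowest set bit at position 0

0


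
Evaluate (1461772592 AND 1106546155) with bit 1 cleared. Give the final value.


Step 1: 1461772592 & 1106546155 = 1092649248
Step 2: 1092649248 & ~(1 << 1) = 1092649248

1092649248


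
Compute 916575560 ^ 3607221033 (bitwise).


0b110110101000011101010101001000 ^ 0b11010111000000011101001100101001 = 0b11100001101000000000011001100001 = 3785360993

3785360993


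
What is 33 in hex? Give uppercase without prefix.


33 = 21 hex

21


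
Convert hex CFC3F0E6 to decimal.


CFC3F0E6 hex = 3485724902 decimal

3485724902


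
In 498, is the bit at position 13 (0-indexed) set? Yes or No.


0b111110010, bit 13 = 0. No

No


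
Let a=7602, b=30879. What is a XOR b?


7602 ^ 30879 = 25901

25901


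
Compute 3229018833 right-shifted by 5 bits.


0b11000000011101101110101011010001 >> 5 = 0b110000000111011011101010110 = 100906838

100906838


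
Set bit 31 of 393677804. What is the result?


393677804 | (1 << 31) = 393677804 | 2147483648 = 2541161452

2541161452


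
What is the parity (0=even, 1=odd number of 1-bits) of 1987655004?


0b1110110011110010011010101011100 has 18 ones => parity 0

0


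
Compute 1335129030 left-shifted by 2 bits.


0b1001111100101000111001111000110 << 2 = 0b100111110010100011100111100011000 = 5340516120

5340516120


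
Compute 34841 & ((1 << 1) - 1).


34841 & 1 = 1

1


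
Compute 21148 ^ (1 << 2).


21148 ^ (1 << 2) = 21148 ^ 4 = 21144

21144


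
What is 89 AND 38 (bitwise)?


0b1011001 & 0b100110 = 0b0 = 0

0


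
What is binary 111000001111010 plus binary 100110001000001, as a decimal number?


111000001111010 + 100110001000001 = 1011110010111011 = 48315

48315


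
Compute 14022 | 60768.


0b11011011000110 | 0b1110110101100000 = 0b1111111111100110 = 65510

65510


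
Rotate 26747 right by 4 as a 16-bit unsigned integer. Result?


Rotate 0b110100001111011 right by 4 (16-bit) = 0b1011011010000111 = 46727

46727


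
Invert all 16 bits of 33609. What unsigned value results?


33609 ^ 65535 = 31926

31926


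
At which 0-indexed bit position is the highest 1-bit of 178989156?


0b1010101010110010100001100100. Highest set bit at position 27

27


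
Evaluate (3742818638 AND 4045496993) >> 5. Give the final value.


Step 1: 3742818638 & 4045496993 = 3506462720
Step 2: 3506462720 >> 5 = 109576960

109576960


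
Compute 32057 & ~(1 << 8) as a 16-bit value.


32057 & ~(1 << 8) = 31801

31801


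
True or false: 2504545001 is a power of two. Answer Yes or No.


0b10010101010010000101001011101001. Multiple bits set => No

No


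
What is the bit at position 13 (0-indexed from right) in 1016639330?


0b111100100110001010111101100010, position 13 = 1

1


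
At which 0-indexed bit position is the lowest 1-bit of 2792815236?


0b10100110011101101111101010000100. Lowest set bit at position 2

2


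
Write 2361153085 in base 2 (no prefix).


2361153085 = 10001100101111000101011000111101 in binary

10001100101111000101011000111101


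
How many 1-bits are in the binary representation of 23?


0b10111 has 4 set bits

4


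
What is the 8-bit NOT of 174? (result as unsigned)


~0b10101110 = 0b1010001 = 81 (8-bit unsigned)

81


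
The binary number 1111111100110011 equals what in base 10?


1111111100110011 in decimal = 65331

65331


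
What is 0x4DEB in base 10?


4DEB hex = 19947 decimal

19947


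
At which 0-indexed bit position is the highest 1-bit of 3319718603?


0b11000101110111101110001011001011. Highest set bit at position 31

31


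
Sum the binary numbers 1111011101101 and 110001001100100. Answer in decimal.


1111011101101 + 110001001100100 = 1000000101010001 = 33105

33105


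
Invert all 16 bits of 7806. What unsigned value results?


7806 ^ 65535 = 57729

57729


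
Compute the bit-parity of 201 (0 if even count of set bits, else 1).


0b11001001 has 4 ones => parity 0

0


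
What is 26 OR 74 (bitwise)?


0b11010 | 0b1001010 = 0b1011010 = 90

90


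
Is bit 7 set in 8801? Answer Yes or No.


0b10001001100001, bit 7 = 0. No

No


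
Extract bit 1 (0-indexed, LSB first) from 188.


0b10111100, position 1 = 0

0


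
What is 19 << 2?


0b10011 << 2 = 0b1001100 = 76

76


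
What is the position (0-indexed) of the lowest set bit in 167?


0b10100111. Lowest set bit at position 0

0


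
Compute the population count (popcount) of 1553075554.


0b1011100100100100000110101100010 has 13 set bits

13


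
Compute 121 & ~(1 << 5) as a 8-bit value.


121 & ~(1 << 5) = 89

89


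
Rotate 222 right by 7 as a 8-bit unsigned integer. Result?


Rotate 0b11011110 right by 7 (8-bit) = 0b10111101 = 189

189


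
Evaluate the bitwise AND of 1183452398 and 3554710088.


0b1000110100010100000110011101110 & 0b11010011111000001001001001001000 = 0b1000010100000000000000001001000 = 1115684936

1115684936


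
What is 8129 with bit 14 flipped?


8129 ^ (1 << 14) = 8129 ^ 16384 = 24513

24513


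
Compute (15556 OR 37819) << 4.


Step 1: 15556 | 37819 = 49151
Step 2: 49151 << 4 = 786416

786416


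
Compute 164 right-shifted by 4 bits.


0b10100100 >> 4 = 0b1010 = 10

10


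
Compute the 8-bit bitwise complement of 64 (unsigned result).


~0b1000000 = 0b10111111 = 191 (8-bit unsigned)

191


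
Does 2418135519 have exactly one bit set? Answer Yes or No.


0b10010000001000011101000111011111. Multiple bits set => No

No


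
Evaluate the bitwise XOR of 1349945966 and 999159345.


0b1010000011101101000101001101110 ^ 0b111011100011011111011000110001 = 0b1101011111110110111110001011111 = 1811643487

1811643487


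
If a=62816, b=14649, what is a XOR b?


62816 ^ 14649 = 52313

52313


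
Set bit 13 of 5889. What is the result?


5889 | (1 << 13) = 5889 | 8192 = 14081

14081


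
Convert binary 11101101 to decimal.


11101101 in decimal = 237

237


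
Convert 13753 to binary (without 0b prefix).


13753 = 11010110111001 in binary

11010110111001


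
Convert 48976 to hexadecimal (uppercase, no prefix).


48976 = BF50 hex

BF50


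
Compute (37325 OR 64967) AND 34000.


Step 1: 37325 | 64967 = 64975
Step 2: 64975 & 34000 = 33984

33984


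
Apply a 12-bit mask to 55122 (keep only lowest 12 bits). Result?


55122 & 4095 = 1874

1874


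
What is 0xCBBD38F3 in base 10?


CBBD38F3 hex = 3418175731 decimal

3418175731


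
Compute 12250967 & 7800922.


0b101110101110111101010111 & 0b11101110000100001011010 = 0b1100100000100001010010 = 3278930

3278930


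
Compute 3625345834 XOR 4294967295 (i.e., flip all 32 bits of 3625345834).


3625345834 ^ 4294967295 = 669621461

669621461


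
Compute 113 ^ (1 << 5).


113 ^ (1 << 5) = 113 ^ 32 = 81

81


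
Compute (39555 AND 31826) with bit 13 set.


Step 1: 39555 & 31826 = 6146
Step 2: 6146 | (1 << 13) = 6146 | 8192 = 14338

14338


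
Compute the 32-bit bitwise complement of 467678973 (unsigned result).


~0b11011111000000011011011111101 = 0b11100100000111111100100100000010 = 3827288322 (32-bit unsigned)

3827288322


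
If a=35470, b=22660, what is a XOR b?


35470 ^ 22660 = 53770

53770


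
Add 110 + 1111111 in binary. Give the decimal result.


110 + 1111111 = 10000101 = 133

133


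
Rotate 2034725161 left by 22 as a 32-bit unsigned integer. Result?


Rotate 0b1111001010001110111000100101001 left by 22 (32-bit) = 0b1001010010111100101000111011100 = 1247695324

1247695324


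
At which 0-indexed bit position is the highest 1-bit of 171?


0b10101011. Highest set bit at position 7

7


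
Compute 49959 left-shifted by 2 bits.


0b1100001100100111 << 2 = 0b110000110010011100 = 199836

199836


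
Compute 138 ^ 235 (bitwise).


0b10001010 ^ 0b11101011 = 0b1100001 = 97

97


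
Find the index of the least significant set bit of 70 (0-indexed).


0b1000110. Lowest set bit at position 1

1


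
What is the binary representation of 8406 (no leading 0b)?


8406 = 10000011010110 in binary

10000011010110


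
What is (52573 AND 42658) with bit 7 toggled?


Step 1: 52573 & 42658 = 33792
Step 2: 33792 ^ (1 << 7) = 33792 ^ 128 = 33920

33920


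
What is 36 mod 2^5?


36 & 31 = 4

4


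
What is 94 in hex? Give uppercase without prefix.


94 = 5E hex

5E


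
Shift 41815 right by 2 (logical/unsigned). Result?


0b1010001101010111 >> 2 = 0b10100011010101 = 10453

10453


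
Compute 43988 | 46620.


0b1010101111010100 | 0b1011011000011100 = 0b1011111111011100 = 49116

49116


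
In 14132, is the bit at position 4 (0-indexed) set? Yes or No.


0b11011100110100, bit 4 = 1. Yes

Yes


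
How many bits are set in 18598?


0b100100010100110 has 6 set bits

6


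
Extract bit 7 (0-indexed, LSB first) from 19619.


0b100110010100011, position 7 = 1

1


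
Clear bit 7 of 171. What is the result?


171 & ~(1 << 7) = 43

43


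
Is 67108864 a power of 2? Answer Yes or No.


0b100000000000000000000000000. Only one bit set => Yes

Yes


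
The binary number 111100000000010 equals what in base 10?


111100000000010 in decimal = 30722

30722


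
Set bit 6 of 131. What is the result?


131 | (1 << 6) = 131 | 64 = 195

195


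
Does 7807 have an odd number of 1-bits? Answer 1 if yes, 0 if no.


0b1111001111111 has 11 ones => parity 1

1


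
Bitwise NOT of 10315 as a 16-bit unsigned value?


~0b10100001001011 = 0b1101011110110100 = 55220 (16-bit unsigned)

55220


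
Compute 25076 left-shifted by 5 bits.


0b110000111110100 << 5 = 0b11000011111010000000 = 802432

802432


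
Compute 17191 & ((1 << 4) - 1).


17191 & 15 = 7

7


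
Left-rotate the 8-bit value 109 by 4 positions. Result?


Rotate 0b1101101 left by 4 (8-bit) = 0b11010110 = 214

214


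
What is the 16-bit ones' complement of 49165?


49165 ^ 65535 = 16370

16370


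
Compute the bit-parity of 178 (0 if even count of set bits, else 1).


0b10110010 has 4 ones => parity 0

0


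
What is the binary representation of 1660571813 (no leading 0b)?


1660571813 = 1100010111110100101000010100101 in binary

1100010111110100101000010100101


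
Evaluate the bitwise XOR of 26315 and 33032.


0b110011011001011 ^ 0b1000000100001000 = 0b1110011111000011 = 59331

59331


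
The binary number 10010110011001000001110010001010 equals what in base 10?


10010110011001000001110010001010 in decimal = 2523143306

2523143306


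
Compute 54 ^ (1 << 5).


54 ^ (1 << 5) = 54 ^ 32 = 22

22


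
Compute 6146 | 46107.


0b1100000000010 | 0b1011010000011011 = 0b1011110000011011 = 48155

48155


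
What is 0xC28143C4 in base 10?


C28143C4 hex = 3263251396 decimal

3263251396


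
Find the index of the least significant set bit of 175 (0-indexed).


0b10101111. Lowest set bit at position 0

0


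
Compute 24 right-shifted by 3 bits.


0b11000 >> 3 = 0b11 = 3

3


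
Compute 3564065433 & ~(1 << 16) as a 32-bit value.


3564065433 & ~(1 << 16) = 3563999897

3563999897


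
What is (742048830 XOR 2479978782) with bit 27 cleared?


Step 1: 742048830 ^ 2479978782 = 3219897632
Step 2: 3219897632 & ~(1 << 27) = 3085679904

3085679904


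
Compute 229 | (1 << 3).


229 | (1 << 3) = 229 | 8 = 237

237


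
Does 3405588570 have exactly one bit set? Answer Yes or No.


0b11001010111111010010100001011010. Multiple bits set => No

No


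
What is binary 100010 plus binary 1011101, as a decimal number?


100010 + 1011101 = 1111111 = 127

127


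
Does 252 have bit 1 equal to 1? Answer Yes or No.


0b11111100, bit 1 = 0. No

No


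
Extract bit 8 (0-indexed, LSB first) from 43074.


0b1010100001000010, position 8 = 0

0


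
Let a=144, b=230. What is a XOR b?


144 ^ 230 = 118

118


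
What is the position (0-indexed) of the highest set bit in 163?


0b10100011. Highest set bit at position 7

7


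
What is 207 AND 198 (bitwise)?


0b11001111 & 0b11000110 = 0b11000110 = 198

198


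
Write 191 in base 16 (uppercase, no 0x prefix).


191 = BF hex

BF


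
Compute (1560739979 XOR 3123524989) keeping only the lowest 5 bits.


Step 1: 1560739979 ^ 3123524989 = 3878303222
Step 2: 3878303222 & 31 = 22

22


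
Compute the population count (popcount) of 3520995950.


0b11010001110111100010001001101110 has 17 set bits

17


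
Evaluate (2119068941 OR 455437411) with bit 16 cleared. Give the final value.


Step 1: 2119068941 | 455437411 = 2138008943
Step 2: 2138008943 & ~(1 << 16) = 2137943407

2137943407


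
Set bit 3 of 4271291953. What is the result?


4271291953 | (1 << 3) = 4271291953 | 8 = 4271291961

4271291961


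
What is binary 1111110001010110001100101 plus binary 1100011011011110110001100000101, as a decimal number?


1111110001010110001100101 + 1100011011011110110001100000101 = 1100101011010000000111101101010 = 1701318506

1701318506


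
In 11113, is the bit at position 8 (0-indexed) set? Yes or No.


0b10101101101001, bit 8 = 1. Yes

Yes


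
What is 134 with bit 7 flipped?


134 ^ (1 << 7) = 134 ^ 128 = 6

6


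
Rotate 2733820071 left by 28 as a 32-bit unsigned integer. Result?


Rotate 0b10100010111100101100100010100111 left by 28 (32-bit) = 0b1111010001011110010110010001010 = 2049911946

2049911946


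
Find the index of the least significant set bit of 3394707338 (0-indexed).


0b11001010010101110001111110001010. Lowest set bit at position 1

1


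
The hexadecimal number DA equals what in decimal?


DA hex = 218 decimal

218


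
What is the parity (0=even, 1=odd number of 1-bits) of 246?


0b11110110 has 6 ones => parity 0

0


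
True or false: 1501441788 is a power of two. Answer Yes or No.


0b1011001011111100010111011111100. Multiple bits set => No

No


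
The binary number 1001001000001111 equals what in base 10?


1001001000001111 in decimal = 37391

37391


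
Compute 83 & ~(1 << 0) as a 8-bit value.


83 & ~(1 << 0) = 82

82


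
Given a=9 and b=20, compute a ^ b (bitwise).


9 ^ 20 = 29

29


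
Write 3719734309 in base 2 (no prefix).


3719734309 = 11011101101101101010010000100101 in binary

11011101101101101010010000100101


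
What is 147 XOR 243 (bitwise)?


0b10010011 ^ 0b11110011 = 0b1100000 = 96

96


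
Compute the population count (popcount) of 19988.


0b100111000010100 has 6 set bits

6


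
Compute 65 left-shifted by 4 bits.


0b1000001 << 4 = 0b10000010000 = 1040

1040


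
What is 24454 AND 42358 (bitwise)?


0b101111110000110 & 0b1010010101110110 = 0b10100000110 = 1286

1286


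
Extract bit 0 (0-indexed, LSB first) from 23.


0b10111, position 0 = 1

1


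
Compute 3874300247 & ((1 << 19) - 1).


3874300247 & 524287 = 336215

336215


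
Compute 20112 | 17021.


0b100111010010000 | 0b100001001111101 = 0b100111011111101 = 20221

20221


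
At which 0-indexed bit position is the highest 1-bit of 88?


0b1011000. Highest set bit at position 6

6


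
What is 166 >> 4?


0b10100110 >> 4 = 0b1010 = 10

10


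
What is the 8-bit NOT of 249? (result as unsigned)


~0b11111001 = 0b110 = 6 (8-bit unsigned)

6


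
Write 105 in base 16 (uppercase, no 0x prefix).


105 = 69 hex

69


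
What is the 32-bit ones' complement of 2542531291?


2542531291 ^ 4294967295 = 1752436004

1752436004


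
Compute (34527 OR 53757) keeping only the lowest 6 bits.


Step 1: 34527 | 53757 = 55295
Step 2: 55295 & 63 = 63

63


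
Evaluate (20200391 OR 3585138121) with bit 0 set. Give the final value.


Step 1: 20200391 | 3585138121 = 3585408975
Step 2: 3585408975 | (1 << 0) = 3585408975 | 1 = 3585408975

3585408975


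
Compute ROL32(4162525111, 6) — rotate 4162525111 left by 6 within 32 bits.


Rotate 0b11111000000110110001011110110111 left by 6 (32-bit) = 0b110110001011110110111111110 = 113634814

113634814


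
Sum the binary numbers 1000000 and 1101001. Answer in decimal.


1000000 + 1101001 = 10101001 = 169

169


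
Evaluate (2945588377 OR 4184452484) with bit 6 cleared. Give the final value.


Step 1: 2945588377 | 4184452484 = 4294688157
Step 2: 4294688157 & ~(1 << 6) = 4294688157

4294688157


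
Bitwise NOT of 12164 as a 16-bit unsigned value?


~0b10111110000100 = 0b1101000001111011 = 53371 (16-bit unsigned)

53371


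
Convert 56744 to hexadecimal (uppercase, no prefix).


56744 = DDA8 hex

DDA8


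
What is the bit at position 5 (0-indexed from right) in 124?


0b1111100, position 5 = 1

1


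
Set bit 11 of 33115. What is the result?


33115 | (1 << 11) = 33115 | 2048 = 35163

35163


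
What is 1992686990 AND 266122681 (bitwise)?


0b1110110110001011111110110001110 & 0b1111110111001011010110111001 = 0b110110001001011010110001000 = 113554824

113554824


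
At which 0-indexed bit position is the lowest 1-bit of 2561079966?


0b10011000101001101111101010011110. Lowest set bit at position 1

1


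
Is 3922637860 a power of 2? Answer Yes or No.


0b11101001110011101011010000100100. Multiple bits set => No

No


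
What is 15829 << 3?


0b11110111010101 << 3 = 0b11110111010101000 = 126632

126632


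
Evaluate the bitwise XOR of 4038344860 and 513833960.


0b11110000101101000100000010011100 ^ 0b11110101000000111101111101000 = 0b11101110000101000011101101110100 = 3994303348

3994303348


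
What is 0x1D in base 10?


1D hex = 29 decimal

29


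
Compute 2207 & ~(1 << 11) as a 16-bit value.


2207 & ~(1 << 11) = 159

159


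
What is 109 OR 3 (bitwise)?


0b1101101 | 0b11 = 0b1101111 = 111

111


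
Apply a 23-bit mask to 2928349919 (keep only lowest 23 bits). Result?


2928349919 & 8388607 = 725727

725727


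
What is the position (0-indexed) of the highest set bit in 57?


0b111001. Highest set bit at position 5

5


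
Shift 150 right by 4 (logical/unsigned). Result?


0b10010110 >> 4 = 0b1001 = 9

9


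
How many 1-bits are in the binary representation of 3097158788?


0b10111000100110101110010010000100 has 14 set bits

14


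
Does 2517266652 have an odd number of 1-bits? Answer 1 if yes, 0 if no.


0b10010110000010100111000011011100 has 14 ones => parity 0

0


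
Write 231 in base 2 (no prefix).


231 = 11100111 in binary

11100111


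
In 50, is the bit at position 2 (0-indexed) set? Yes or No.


0b110010, bit 2 = 0. No

No


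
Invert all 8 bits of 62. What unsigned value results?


62 ^ 255 = 193

193


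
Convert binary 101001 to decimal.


101001 in decimal = 41

41


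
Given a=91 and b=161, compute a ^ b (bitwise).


91 ^ 161 = 250

250


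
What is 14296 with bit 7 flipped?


14296 ^ (1 << 7) = 14296 ^ 128 = 14168

14168


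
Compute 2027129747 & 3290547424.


0b1111000110100111000101110010011 & 0b11000100001000011100010011100000 = 0b1000000000000011000000010000000 = 1073840256

1073840256


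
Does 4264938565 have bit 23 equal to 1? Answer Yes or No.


0b11111110001101011100110001000101, bit 23 = 0. No

No


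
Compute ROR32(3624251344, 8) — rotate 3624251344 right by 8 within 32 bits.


Rotate 0b11011000000001011010111111010000 right by 8 (32-bit) = 0b11010000110110000000010110101111 = 3503818159

3503818159


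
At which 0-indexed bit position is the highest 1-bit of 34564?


0b1000011100000100. Highest set bit at position 15

15


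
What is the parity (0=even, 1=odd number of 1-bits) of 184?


0b10111000 has 4 ones => parity 0

0


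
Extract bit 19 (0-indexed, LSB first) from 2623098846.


0b10011100010110010100111111011110, position 19 = 1

1


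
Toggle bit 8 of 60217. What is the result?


60217 ^ (1 << 8) = 60217 ^ 256 = 59961

59961


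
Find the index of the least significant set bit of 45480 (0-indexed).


0b1011000110101000. Lowest set bit at position 3

3


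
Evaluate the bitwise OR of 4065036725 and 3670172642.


0b11110010010010111000100110110101 | 0b11011010110000100110001111100010 = 0b11111010110010111110101111110111 = 4207668215

4207668215


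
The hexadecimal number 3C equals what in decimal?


3C hex = 60 decimal

60


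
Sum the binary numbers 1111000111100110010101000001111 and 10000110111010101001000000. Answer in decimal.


1111000111100110010101000001111 + 10000110111010101001000000 = 1111011000011101101010001001111 = 2064569423

2064569423


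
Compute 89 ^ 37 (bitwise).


0b1011001 ^ 0b100101 = 0b1111100 = 124

124


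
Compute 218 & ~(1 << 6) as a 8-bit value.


218 & ~(1 << 6) = 154

154


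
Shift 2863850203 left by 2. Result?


0b10101010101100101110001011011011 << 2 = 0b1010101010110010111000101101101100 = 11455400812

11455400812


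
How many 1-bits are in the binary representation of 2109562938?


0b1111101101111010110000000111010 has 18 set bits

18


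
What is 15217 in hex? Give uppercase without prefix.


15217 = 3B71 hex

3B71


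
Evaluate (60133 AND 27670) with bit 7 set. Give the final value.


Step 1: 60133 & 27670 = 26628
Step 2: 26628 | (1 << 7) = 26628 | 128 = 26756

26756


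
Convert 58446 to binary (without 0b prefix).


58446 = 1110010001001110 in binary

1110010001001110


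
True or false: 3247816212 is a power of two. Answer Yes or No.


0b11000001100101011011111000010100. Multiple bits set => No

No


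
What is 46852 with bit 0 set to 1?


46852 | (1 << 0) = 46852 | 1 = 46853

46853


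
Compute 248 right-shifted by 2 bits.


0b11111000 >> 2 = 0b111110 = 62

62


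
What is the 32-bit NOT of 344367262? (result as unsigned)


~0b10100100001101010000010011110 = 0b11101011011110010101111101100001 = 3950600033 (32-bit unsigned)

3950600033


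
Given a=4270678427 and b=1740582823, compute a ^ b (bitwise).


4270678427 ^ 1740582823 = 2570210876

2570210876


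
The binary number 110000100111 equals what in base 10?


110000100111 in decimal = 3111

3111


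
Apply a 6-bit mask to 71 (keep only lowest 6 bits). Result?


71 & 63 = 7

7


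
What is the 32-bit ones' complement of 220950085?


220950085 ^ 4294967295 = 4074017210

4074017210


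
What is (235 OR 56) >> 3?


Step 1: 235 | 56 = 251
Step 2: 251 >> 3 = 31

31


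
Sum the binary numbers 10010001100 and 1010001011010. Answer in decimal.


10010001100 + 1010001011010 = 1100011100110 = 6374

6374


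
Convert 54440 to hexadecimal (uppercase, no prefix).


54440 = D4A8 hex

D4A8


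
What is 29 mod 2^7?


29 & 127 = 29

29


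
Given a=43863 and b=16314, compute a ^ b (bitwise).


43863 ^ 16314 = 38125

38125


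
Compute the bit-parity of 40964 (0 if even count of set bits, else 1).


0b1010000000000100 has 3 ones => parity 1

1


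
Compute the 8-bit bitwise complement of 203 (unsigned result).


~0b11001011 = 0b110100 = 52 (8-bit unsigned)

52


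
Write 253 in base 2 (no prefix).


253 = 11111101 in binary

11111101


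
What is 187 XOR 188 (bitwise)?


0b10111011 ^ 0b10111100 = 0b111 = 7

7


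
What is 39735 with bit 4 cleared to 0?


39735 & ~(1 << 4) = 39719

39719


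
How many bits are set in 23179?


0b101101010001011 has 8 set bits

8


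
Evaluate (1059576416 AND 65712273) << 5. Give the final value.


Step 1: 1059576416 & 65712273 = 52596736
Step 2: 52596736 << 5 = 1683095552

1683095552


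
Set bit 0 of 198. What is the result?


198 | (1 << 0) = 198 | 1 = 199

199


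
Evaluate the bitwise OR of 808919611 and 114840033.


0b110000001101110010001000111011 | 0b110110110000101000111100001 = 0b110110111111110111001111111011 = 922711035

922711035


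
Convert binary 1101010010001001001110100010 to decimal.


1101010010001001001110100010 in decimal = 222860194

222860194


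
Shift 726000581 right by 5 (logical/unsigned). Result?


0b101011010001011110001111000101 >> 5 = 0b1010110100010111100011110 = 22687518

22687518


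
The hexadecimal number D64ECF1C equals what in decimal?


D64ECF1C hex = 3595489052 decimal

3595489052


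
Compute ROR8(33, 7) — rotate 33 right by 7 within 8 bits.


Rotate 0b100001 right by 7 (8-bit) = 0b1000010 = 66

66


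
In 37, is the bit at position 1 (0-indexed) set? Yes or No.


0b100101, bit 1 = 0. No

No


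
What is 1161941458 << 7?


0b1000101010000011101000111010010 << 7 = 0b10001010100000111010001110100100000000 = 148728506624

148728506624


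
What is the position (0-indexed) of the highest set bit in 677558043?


0b101000011000101011011100011011. Highest set bit at position 29

29


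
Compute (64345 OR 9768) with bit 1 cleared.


Step 1: 64345 | 9768 = 65401
Step 2: 65401 & ~(1 << 1) = 65401

65401


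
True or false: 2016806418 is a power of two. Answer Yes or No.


0b1111000001101100000011000010010. Multiple bits set => No

No


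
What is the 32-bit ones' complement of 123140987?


123140987 ^ 4294967295 = 4171826308

4171826308


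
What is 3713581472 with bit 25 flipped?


3713581472 ^ (1 << 25) = 3713581472 ^ 33554432 = 3747135904

3747135904


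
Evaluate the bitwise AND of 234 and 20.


0b11101010 & 0b10100 = 0b0 = 0

0


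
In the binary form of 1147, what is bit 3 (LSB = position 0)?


0b10001111011, position 3 = 1

1


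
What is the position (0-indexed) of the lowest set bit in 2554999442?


0b10011000010010100011001010010010. Lowest set bit at position 1

1


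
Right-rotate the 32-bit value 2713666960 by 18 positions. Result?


Rotate 0b10100001101111110100010110010000 right by 18 (32-bit) = 0b11010001011001000010100001101111 = 3513002095

3513002095


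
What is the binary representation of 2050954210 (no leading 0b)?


2050954210 = 1111010001111110001001111100010 in binary

1111010001111110001001111100010


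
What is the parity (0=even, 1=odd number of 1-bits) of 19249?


0b100101100110001 has 7 ones => parity 1

1


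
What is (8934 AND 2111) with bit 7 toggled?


Step 1: 8934 & 2111 = 38
Step 2: 38 ^ (1 << 7) = 38 ^ 128 = 166

166


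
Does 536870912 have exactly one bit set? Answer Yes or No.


0b100000000000000000000000000000. Only one bit set => Yes

Yes


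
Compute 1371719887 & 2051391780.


0b1010001110000101100100011001111 & 0b1111010010001011100000100100100 = 0b1010000010000001100000000000100 = 1346420740

1346420740


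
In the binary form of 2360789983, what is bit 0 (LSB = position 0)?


0b10001100101101101100101111011111, position 0 = 1

1


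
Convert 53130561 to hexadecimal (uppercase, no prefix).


53130561 = 32AB541 hex

32AB541


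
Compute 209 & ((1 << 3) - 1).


209 & 7 = 1

1


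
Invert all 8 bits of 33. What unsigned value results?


33 ^ 255 = 222

222


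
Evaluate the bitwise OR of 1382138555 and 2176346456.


0b1010010011000011100001010111011 | 0b10000001101110000110100101011000 = 0b11010011111110011110101111111011 = 3556371451

3556371451


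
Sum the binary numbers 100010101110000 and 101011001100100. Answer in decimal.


100010101110000 + 101011001100100 = 1001101111010100 = 39892

39892


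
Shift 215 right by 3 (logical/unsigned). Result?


0b11010111 >> 3 = 0b11010 = 26

26


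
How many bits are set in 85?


0b1010101 has 4 set bits

4


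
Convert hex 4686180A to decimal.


4686180A hex = 1183193098 decimal

1183193098


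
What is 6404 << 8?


0b1100100000100 << 8 = 0b110010000010000000000 = 1639424

1639424


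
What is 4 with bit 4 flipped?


4 ^ (1 << 4) = 4 ^ 16 = 20

20


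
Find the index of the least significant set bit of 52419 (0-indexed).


0b1100110011000011. Lowest set bit at position 0

0


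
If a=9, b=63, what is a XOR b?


9 ^ 63 = 54

54


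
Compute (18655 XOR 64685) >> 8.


Step 1: 18655 ^ 64685 = 46194
Step 2: 46194 >> 8 = 180

180


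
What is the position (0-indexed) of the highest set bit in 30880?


0b111100010100000. Highest set bit at position 14

14


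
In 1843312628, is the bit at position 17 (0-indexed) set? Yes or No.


0b1101101110111101011011111110100, bit 17 = 1. Yes

Yes


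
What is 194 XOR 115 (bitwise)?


0b11000010 ^ 0b1110011 = 0b10110001 = 177

177


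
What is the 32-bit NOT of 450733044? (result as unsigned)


~0b11010110111011010001111110100 = 0b11100101001000100101110000001011 = 3844234251 (32-bit unsigned)

3844234251
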